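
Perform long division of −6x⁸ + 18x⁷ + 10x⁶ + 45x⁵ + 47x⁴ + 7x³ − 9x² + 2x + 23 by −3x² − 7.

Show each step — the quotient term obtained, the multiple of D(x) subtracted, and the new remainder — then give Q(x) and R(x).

Q(x) = 2x⁶ − 6x⁵ − 8x⁴ − x³ + 3x² − 4; R(x) = 2x − 5

Step 1: lead(−6x⁸ + 18x⁷ + 10x⁶ + 45x⁵ + 47x⁴ + 7x³ − 9x² + 2x + 23) ÷ lead(D) = −6x⁸ ÷ −3x² = 2x⁶. Subtract (2x⁶)·D = −6x⁸ − 14x⁶. Remainder: 18x⁷ + 24x⁶ + 45x⁵ + 47x⁴ + 7x³ − 9x² + 2x + 23.
Step 2: lead(18x⁷ + 24x⁶ + 45x⁵ + 47x⁴ + 7x³ − 9x² + 2x + 23) ÷ lead(D) = 18x⁷ ÷ −3x² = −6x⁵. Subtract (−6x⁵)·D = 18x⁷ + 42x⁵. Remainder: 24x⁶ + 3x⁵ + 47x⁴ + 7x³ − 9x² + 2x + 23.
Step 3: lead(24x⁶ + 3x⁵ + 47x⁴ + 7x³ − 9x² + 2x + 23) ÷ lead(D) = 24x⁶ ÷ −3x² = −8x⁴. Subtract (−8x⁴)·D = 24x⁶ + 56x⁴. Remainder: 3x⁵ − 9x⁴ + 7x³ − 9x² + 2x + 23.
Step 4: lead(3x⁵ − 9x⁴ + 7x³ − 9x² + 2x + 23) ÷ lead(D) = 3x⁵ ÷ −3x² = −x³. Subtract (−x³)·D = 3x⁵ + 7x³. Remainder: −9x⁴ − 9x² + 2x + 23.
Step 5: lead(−9x⁴ − 9x² + 2x + 23) ÷ lead(D) = −9x⁴ ÷ −3x² = 3x². Subtract (3x²)·D = −9x⁴ − 21x². Remainder: 12x² + 2x + 23.
Step 6: lead(12x² + 2x + 23) ÷ lead(D) = 12x² ÷ −3x² = −4. Subtract (−4)·D = 12x² + 28. Remainder: 2x − 5.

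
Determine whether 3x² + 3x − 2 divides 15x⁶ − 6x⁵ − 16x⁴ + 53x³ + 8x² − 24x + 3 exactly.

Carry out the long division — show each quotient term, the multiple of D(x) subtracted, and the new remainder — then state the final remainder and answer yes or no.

R(x) = −2x − 1, so D(x) is not a factor of P(x). no

Step 1: lead(15x⁶ − 6x⁵ − 16x⁴ + 53x³ + 8x² − 24x + 3) ÷ lead(D) = 15x⁶ ÷ 3x² = 5x⁴. Subtract (5x⁴)·D = 15x⁶ + 15x⁵ − 10x⁴. Remainder: −21x⁵ − 6x⁴ + 53x³ + 8x² − 24x + 3.
Step 2: lead(−21x⁵ − 6x⁴ + 53x³ + 8x² − 24x + 3) ÷ lead(D) = −21x⁵ ÷ 3x² = −7x³. Subtract (−7x³)·D = −21x⁵ − 21x⁴ + 14x³. Remainder: 15x⁴ + 39x³ + 8x² − 24x + 3.
Step 3: lead(15x⁴ + 39x³ + 8x² − 24x + 3) ÷ lead(D) = 15x⁴ ÷ 3x² = 5x². Subtract (5x²)·D = 15x⁴ + 15x³ − 10x². Remainder: 24x³ + 18x² − 24x + 3.
Step 4: lead(24x³ + 18x² − 24x + 3) ÷ lead(D) = 24x³ ÷ 3x² = 8x. Subtract (8x)·D = 24x³ + 24x² − 16x. Remainder: −6x² − 8x + 3.
Step 5: lead(−6x² − 8x + 3) ÷ lead(D) = −6x² ÷ 3x² = −2. Subtract (−2)·D = −6x² − 6x + 4. Remainder: −2x − 1.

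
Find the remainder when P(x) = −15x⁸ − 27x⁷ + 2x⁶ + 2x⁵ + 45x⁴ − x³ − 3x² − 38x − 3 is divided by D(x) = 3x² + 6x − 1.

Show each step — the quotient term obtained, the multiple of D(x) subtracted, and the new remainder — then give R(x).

Step 1: lead(−15x⁸ − 27x⁷ + 2x⁶ + 2x⁵ + 45x⁴ − x³ − 3x² − 38x − 3) ÷ lead(D) = −15x⁸ ÷ 3x² = −5x⁶. Subtract (−5x⁶)·D = −15x⁸ − 30x⁷ + 5x⁶. Remainder: 3x⁷ − 3x⁶ + 2x⁵ + 45x⁴ − x³ − 3x² − 38x − 3.
Step 2: lead(3x⁷ − 3x⁶ + 2x⁵ + 45x⁴ − x³ − 3x² − 38x − 3) ÷ lead(D) = 3x⁷ ÷ 3x² = x⁵. Subtract (x⁵)·D = 3x⁷ + 6x⁶ − x⁵. Remainder: −9x⁶ + 3x⁵ + 45x⁴ − x³ − 3x² − 38x − 3.
Step 3: lead(−9x⁶ + 3x⁵ + 45x⁴ − x³ − 3x² − 38x − 3) ÷ lead(D) = −9x⁶ ÷ 3x² = −3x⁴. Subtract (−3x⁴)·D = −9x⁶ − 18x⁵ + 3x⁴. Remainder: 21x⁵ + 42x⁴ − x³ − 3x² − 38x − 3.
Step 4: lead(21x⁵ + 42x⁴ − x³ − 3x² − 38x − 3) ÷ lead(D) = 21x⁵ ÷ 3x² = 7x³. Subtract (7x³)·D = 21x⁵ + 42x⁴ − 7x³. Remainder: 6x³ − 3x² − 38x − 3.
Step 5: lead(6x³ − 3x² − 38x − 3) ÷ lead(D) = 6x³ ÷ 3x² = 2x. Subtract (2x)·D = 6x³ + 12x² − 2x. Remainder: −15x² − 36x − 3.
Step 6: lead(−15x² − 36x − 3) ÷ lead(D) = −15x² ÷ 3x² = −5. Subtract (−5)·D = −15x² − 30x + 5. Remainder: −6x − 8.

R(x) = −6x − 8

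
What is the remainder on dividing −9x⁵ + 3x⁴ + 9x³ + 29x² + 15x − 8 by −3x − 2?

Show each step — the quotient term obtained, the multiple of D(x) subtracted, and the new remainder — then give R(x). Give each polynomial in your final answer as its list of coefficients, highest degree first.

Step 1: lead(−9x⁵ + 3x⁴ + 9x³ + 29x² + 15x − 8) ÷ lead(D) = −9x⁵ ÷ −3x = 3x⁴. Subtract (3x⁴)·D = −9x⁵ − 6x⁴. Remainder: 9x⁴ + 9x³ + 29x² + 15x − 8.
Step 2: lead(9x⁴ + 9x³ + 29x² + 15x − 8) ÷ lead(D) = 9x⁴ ÷ −3x = −3x³. Subtract (−3x³)·D = 9x⁴ + 6x³. Remainder: 3x³ + 29x² + 15x − 8.
Step 3: lead(3x³ + 29x² + 15x − 8) ÷ lead(D) = 3x³ ÷ −3x = −x². Subtract (−x²)·D = 3x³ + 2x². Remainder: 27x² + 15x − 8.
Step 4: lead(27x² + 15x − 8) ÷ lead(D) = 27x² ÷ −3x = −9x. Subtract (−9x)·D = 27x² + 18x. Remainder: −3x − 8.
Step 5: lead(−3x − 8) ÷ lead(D) = −3x ÷ −3x = 1. Subtract (1)·D = −3x − 2. Remainder: −6.

R = [-6]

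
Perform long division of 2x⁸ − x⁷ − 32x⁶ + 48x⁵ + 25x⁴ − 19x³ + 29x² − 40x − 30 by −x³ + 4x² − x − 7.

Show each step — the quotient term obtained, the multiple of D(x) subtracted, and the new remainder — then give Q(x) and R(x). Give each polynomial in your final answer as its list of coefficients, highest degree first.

Step 1: lead(2x⁸ − x⁷ − 32x⁶ + 48x⁵ + 25x⁴ − 19x³ + 29x² − 40x − 30) ÷ lead(D) = 2x⁸ ÷ −x³ = −2x⁵. Subtract (−2x⁵)·D = 2x⁸ − 8x⁷ + 2x⁶ + 14x⁵. Remainder: 7x⁷ − 34x⁶ + 34x⁵ + 25x⁴ − 19x³ + 29x² − 40x − 30.
Step 2: lead(7x⁷ − 34x⁶ + 34x⁵ + 25x⁴ − 19x³ + 29x² − 40x − 30) ÷ lead(D) = 7x⁷ ÷ −x³ = −7x⁴. Subtract (−7x⁴)·D = 7x⁷ − 28x⁶ + 7x⁵ + 49x⁴. Remainder: −6x⁶ + 27x⁵ − 24x⁴ − 19x³ + 29x² − 40x − 30.
Step 3: lead(−6x⁶ + 27x⁵ − 24x⁴ − 19x³ + 29x² − 40x − 30) ÷ lead(D) = −6x⁶ ÷ −x³ = 6x³. Subtract (6x³)·D = −6x⁶ + 24x⁵ − 6x⁴ − 42x³. Remainder: 3x⁵ − 18x⁴ + 23x³ + 29x² − 40x − 30.
Step 4: lead(3x⁵ − 18x⁴ + 23x³ + 29x² − 40x − 30) ÷ lead(D) = 3x⁵ ÷ −x³ = −3x². Subtract (−3x²)·D = 3x⁵ − 12x⁴ + 3x³ + 21x². Remainder: −6x⁴ + 20x³ + 8x² − 40x − 30.
Step 5: lead(−6x⁴ + 20x³ + 8x² − 40x − 30) ÷ lead(D) = −6x⁴ ÷ −x³ = 6x. Subtract (6x)·D = −6x⁴ + 24x³ − 6x² − 42x. Remainder: −4x³ + 14x² + 2x − 30.
Step 6: lead(−4x³ + 14x² + 2x − 30) ÷ lead(D) = −4x³ ÷ −x³ = 4. Subtract (4)·D = −4x³ + 16x² − 4x − 28. Remainder: −2x² + 6x − 2.

Q = [-2, -7, 6, -3, 6, 4]; R = [-2, 6, -2]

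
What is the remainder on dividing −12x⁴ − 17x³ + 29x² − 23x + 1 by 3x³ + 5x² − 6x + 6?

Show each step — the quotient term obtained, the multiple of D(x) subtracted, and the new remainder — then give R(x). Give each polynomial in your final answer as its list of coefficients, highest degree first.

R = [7, -5]

Step 1: lead(−12x⁴ − 17x³ + 29x² − 23x + 1) ÷ lead(D) = −12x⁴ ÷ 3x³ = −4x. Subtract (−4x)·D = −12x⁴ − 20x³ + 24x² − 24x. Remainder: 3x³ + 5x² + x + 1.
Step 2: lead(3x³ + 5x² + x + 1) ÷ lead(D) = 3x³ ÷ 3x³ = 1. Subtract (1)·D = 3x³ + 5x² − 6x + 6. Remainder: 7x − 5.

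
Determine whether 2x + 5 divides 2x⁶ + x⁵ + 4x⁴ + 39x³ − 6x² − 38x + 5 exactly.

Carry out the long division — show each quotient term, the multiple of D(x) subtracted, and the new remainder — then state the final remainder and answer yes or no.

R(x) = 0, so D(x) is a factor of P(x). yes

Step 1: lead(2x⁶ + x⁵ + 4x⁴ + 39x³ − 6x² − 38x + 5) ÷ lead(D) = 2x⁶ ÷ 2x = x⁵. Subtract (x⁵)·D = 2x⁶ + 5x⁵. Remainder: −4x⁵ + 4x⁴ + 39x³ − 6x² − 38x + 5.
Step 2: lead(−4x⁵ + 4x⁴ + 39x³ − 6x² − 38x + 5) ÷ lead(D) = −4x⁵ ÷ 2x = −2x⁴. Subtract (−2x⁴)·D = −4x⁵ − 10x⁴. Remainder: 14x⁴ + 39x³ − 6x² − 38x + 5.
Step 3: lead(14x⁴ + 39x³ − 6x² − 38x + 5) ÷ lead(D) = 14x⁴ ÷ 2x = 7x³. Subtract (7x³)·D = 14x⁴ + 35x³. Remainder: 4x³ − 6x² − 38x + 5.
Step 4: lead(4x³ − 6x² − 38x + 5) ÷ lead(D) = 4x³ ÷ 2x = 2x². Subtract (2x²)·D = 4x³ + 10x². Remainder: −16x² − 38x + 5.
Step 5: lead(−16x² − 38x + 5) ÷ lead(D) = −16x² ÷ 2x = −8x. Subtract (−8x)·D = −16x² − 40x. Remainder: 2x + 5.
Step 6: lead(2x + 5) ÷ lead(D) = 2x ÷ 2x = 1. Subtract (1)·D = 2x + 5. Remainder: 0.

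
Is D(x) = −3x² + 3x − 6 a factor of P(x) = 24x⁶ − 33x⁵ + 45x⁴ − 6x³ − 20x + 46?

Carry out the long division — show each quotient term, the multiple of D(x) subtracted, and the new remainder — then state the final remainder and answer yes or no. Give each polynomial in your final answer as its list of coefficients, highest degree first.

R = [4, -2], so D(x) is not a factor of P(x). no

Step 1: lead(24x⁶ − 33x⁵ + 45x⁴ − 6x³ − 20x + 46) ÷ lead(D) = 24x⁶ ÷ −3x² = −8x⁴. Subtract (−8x⁴)·D = 24x⁶ − 24x⁵ + 48x⁴. Remainder: −9x⁵ − 3x⁴ − 6x³ − 20x + 46.
Step 2: lead(−9x⁵ − 3x⁴ − 6x³ − 20x + 46) ÷ lead(D) = −9x⁵ ÷ −3x² = 3x³. Subtract (3x³)·D = −9x⁵ + 9x⁴ − 18x³. Remainder: −12x⁴ + 12x³ − 20x + 46.
Step 3: lead(−12x⁴ + 12x³ − 20x + 46) ÷ lead(D) = −12x⁴ ÷ −3x² = 4x². Subtract (4x²)·D = −12x⁴ + 12x³ − 24x². Remainder: 24x² − 20x + 46.
Step 4: lead(24x² − 20x + 46) ÷ lead(D) = 24x² ÷ −3x² = −8. Subtract (−8)·D = 24x² − 24x + 48. Remainder: 4x − 2.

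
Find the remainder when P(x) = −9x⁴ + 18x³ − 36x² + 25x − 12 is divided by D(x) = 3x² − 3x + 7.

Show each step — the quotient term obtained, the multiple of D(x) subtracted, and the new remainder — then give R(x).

R(x) = −2x + 2

Step 1: lead(−9x⁴ + 18x³ − 36x² + 25x − 12) ÷ lead(D) = −9x⁴ ÷ 3x² = −3x². Subtract (−3x²)·D = −9x⁴ + 9x³ − 21x². Remainder: 9x³ − 15x² + 25x − 12.
Step 2: lead(9x³ − 15x² + 25x − 12) ÷ lead(D) = 9x³ ÷ 3x² = 3x. Subtract (3x)·D = 9x³ − 9x² + 21x. Remainder: −6x² + 4x − 12.
Step 3: lead(−6x² + 4x − 12) ÷ lead(D) = −6x² ÷ 3x² = −2. Subtract (−2)·D = −6x² + 6x − 14. Remainder: −2x + 2.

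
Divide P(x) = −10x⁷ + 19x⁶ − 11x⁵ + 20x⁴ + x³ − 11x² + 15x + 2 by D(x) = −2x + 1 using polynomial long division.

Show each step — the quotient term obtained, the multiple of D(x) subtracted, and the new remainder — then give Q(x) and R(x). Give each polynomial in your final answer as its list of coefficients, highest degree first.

Q = [5, -7, 2, -9, -5, 3, -6]; R = [8]

Step 1: lead(−10x⁷ + 19x⁶ − 11x⁵ + 20x⁴ + x³ − 11x² + 15x + 2) ÷ lead(D) = −10x⁷ ÷ −2x = 5x⁶. Subtract (5x⁶)·D = −10x⁷ + 5x⁶. Remainder: 14x⁶ − 11x⁵ + 20x⁴ + x³ − 11x² + 15x + 2.
Step 2: lead(14x⁶ − 11x⁵ + 20x⁴ + x³ − 11x² + 15x + 2) ÷ lead(D) = 14x⁶ ÷ −2x = −7x⁵. Subtract (−7x⁵)·D = 14x⁶ − 7x⁵. Remainder: −4x⁵ + 20x⁴ + x³ − 11x² + 15x + 2.
Step 3: lead(−4x⁵ + 20x⁴ + x³ − 11x² + 15x + 2) ÷ lead(D) = −4x⁵ ÷ −2x = 2x⁴. Subtract (2x⁴)·D = −4x⁵ + 2x⁴. Remainder: 18x⁴ + x³ − 11x² + 15x + 2.
Step 4: lead(18x⁴ + x³ − 11x² + 15x + 2) ÷ lead(D) = 18x⁴ ÷ −2x = −9x³. Subtract (−9x³)·D = 18x⁴ − 9x³. Remainder: 10x³ − 11x² + 15x + 2.
Step 5: lead(10x³ − 11x² + 15x + 2) ÷ lead(D) = 10x³ ÷ −2x = −5x². Subtract (−5x²)·D = 10x³ − 5x². Remainder: −6x² + 15x + 2.
Step 6: lead(−6x² + 15x + 2) ÷ lead(D) = −6x² ÷ −2x = 3x. Subtract (3x)·D = −6x² + 3x. Remainder: 12x + 2.
Step 7: lead(12x + 2) ÷ lead(D) = 12x ÷ −2x = −6. Subtract (−6)·D = 12x − 6. Remainder: 8.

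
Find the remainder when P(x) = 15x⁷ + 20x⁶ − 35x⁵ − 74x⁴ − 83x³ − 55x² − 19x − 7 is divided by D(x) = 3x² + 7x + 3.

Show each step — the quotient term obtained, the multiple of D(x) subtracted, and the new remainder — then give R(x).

R(x) = −4

Step 1: lead(15x⁷ + 20x⁶ − 35x⁵ − 74x⁴ − 83x³ − 55x² − 19x − 7) ÷ lead(D) = 15x⁷ ÷ 3x² = 5x⁵. Subtract (5x⁵)·D = 15x⁷ + 35x⁶ + 15x⁵. Remainder: −15x⁶ − 50x⁵ − 74x⁴ − 83x³ − 55x² − 19x − 7.
Step 2: lead(−15x⁶ − 50x⁵ − 74x⁴ − 83x³ − 55x² − 19x − 7) ÷ lead(D) = −15x⁶ ÷ 3x² = −5x⁴. Subtract (−5x⁴)·D = −15x⁶ − 35x⁵ − 15x⁴. Remainder: −15x⁵ − 59x⁴ − 83x³ − 55x² − 19x − 7.
Step 3: lead(−15x⁵ − 59x⁴ − 83x³ − 55x² − 19x − 7) ÷ lead(D) = −15x⁵ ÷ 3x² = −5x³. Subtract (−5x³)·D = −15x⁵ − 35x⁴ − 15x³. Remainder: −24x⁴ − 68x³ − 55x² − 19x − 7.
Step 4: lead(−24x⁴ − 68x³ − 55x² − 19x − 7) ÷ lead(D) = −24x⁴ ÷ 3x² = −8x². Subtract (−8x²)·D = −24x⁴ − 56x³ − 24x². Remainder: −12x³ − 31x² − 19x − 7.
Step 5: lead(−12x³ − 31x² − 19x − 7) ÷ lead(D) = −12x³ ÷ 3x² = −4x. Subtract (−4x)·D = −12x³ − 28x² − 12x. Remainder: −3x² − 7x − 7.
Step 6: lead(−3x² − 7x − 7) ÷ lead(D) = −3x² ÷ 3x² = −1. Subtract (−1)·D = −3x² − 7x − 3. Remainder: −4.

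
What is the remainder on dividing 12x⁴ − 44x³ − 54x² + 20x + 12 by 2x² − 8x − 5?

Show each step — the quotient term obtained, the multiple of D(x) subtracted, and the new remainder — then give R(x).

Step 1: lead(12x⁴ − 44x³ − 54x² + 20x + 12) ÷ lead(D) = 12x⁴ ÷ 2x² = 6x². Subtract (6x²)·D = 12x⁴ − 48x³ − 30x². Remainder: 4x³ − 24x² + 20x + 12.
Step 2: lead(4x³ − 24x² + 20x + 12) ÷ lead(D) = 4x³ ÷ 2x² = 2x. Subtract (2x)·D = 4x³ − 16x² − 10x. Remainder: −8x² + 30x + 12.
Step 3: lead(−8x² + 30x + 12) ÷ lead(D) = −8x² ÷ 2x² = −4. Subtract (−4)·D = −8x² + 32x + 20. Remainder: −2x − 8.

R(x) = −2x − 8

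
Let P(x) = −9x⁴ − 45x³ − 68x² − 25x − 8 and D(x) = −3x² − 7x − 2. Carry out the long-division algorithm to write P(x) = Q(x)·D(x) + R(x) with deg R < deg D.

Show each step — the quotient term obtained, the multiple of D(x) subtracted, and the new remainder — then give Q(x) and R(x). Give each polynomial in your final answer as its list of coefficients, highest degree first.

Q = [3, 8, 2]; R = [5, -4]

Step 1: lead(−9x⁴ − 45x³ − 68x² − 25x − 8) ÷ lead(D) = −9x⁴ ÷ −3x² = 3x². Subtract (3x²)·D = −9x⁴ − 21x³ − 6x². Remainder: −24x³ − 62x² − 25x − 8.
Step 2: lead(−24x³ − 62x² − 25x − 8) ÷ lead(D) = −24x³ ÷ −3x² = 8x. Subtract (8x)·D = −24x³ − 56x² − 16x. Remainder: −6x² − 9x − 8.
Step 3: lead(−6x² − 9x − 8) ÷ lead(D) = −6x² ÷ −3x² = 2. Subtract (2)·D = −6x² − 14x − 4. Remainder: 5x − 4.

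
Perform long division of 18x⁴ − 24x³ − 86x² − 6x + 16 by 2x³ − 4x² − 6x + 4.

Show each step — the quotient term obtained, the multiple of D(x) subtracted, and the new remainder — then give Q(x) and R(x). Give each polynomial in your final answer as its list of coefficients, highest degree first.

Q = [9, 6]; R = [-8, -6, -8]

Step 1: lead(18x⁴ − 24x³ − 86x² − 6x + 16) ÷ lead(D) = 18x⁴ ÷ 2x³ = 9x. Subtract (9x)·D = 18x⁴ − 36x³ − 54x² + 36x. Remainder: 12x³ − 32x² − 42x + 16.
Step 2: lead(12x³ − 32x² − 42x + 16) ÷ lead(D) = 12x³ ÷ 2x³ = 6. Subtract (6)·D = 12x³ − 24x² − 36x + 24. Remainder: −8x² − 6x − 8.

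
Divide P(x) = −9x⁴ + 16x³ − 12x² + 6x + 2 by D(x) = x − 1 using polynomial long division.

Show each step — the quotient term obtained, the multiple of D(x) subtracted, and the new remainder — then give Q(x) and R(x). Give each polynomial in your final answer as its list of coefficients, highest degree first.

Q = [-9, 7, -5, 1]; R = [3]

Step 1: lead(−9x⁴ + 16x³ − 12x² + 6x + 2) ÷ lead(D) = −9x⁴ ÷ x = −9x³. Subtract (−9x³)·D = −9x⁴ + 9x³. Remainder: 7x³ − 12x² + 6x + 2.
Step 2: lead(7x³ − 12x² + 6x + 2) ÷ lead(D) = 7x³ ÷ x = 7x². Subtract (7x²)·D = 7x³ − 7x². Remainder: −5x² + 6x + 2.
Step 3: lead(−5x² + 6x + 2) ÷ lead(D) = −5x² ÷ x = −5x. Subtract (−5x)·D = −5x² + 5x. Remainder: x + 2.
Step 4: lead(x + 2) ÷ lead(D) = x ÷ x = 1. Subtract (1)·D = x − 1. Remainder: 3.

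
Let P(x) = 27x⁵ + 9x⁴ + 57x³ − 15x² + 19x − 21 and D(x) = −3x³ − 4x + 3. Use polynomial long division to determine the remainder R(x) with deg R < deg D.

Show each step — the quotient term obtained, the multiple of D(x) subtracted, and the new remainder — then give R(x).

R(x) = 0

Step 1: lead(27x⁵ + 9x⁴ + 57x³ − 15x² + 19x − 21) ÷ lead(D) = 27x⁵ ÷ −3x³ = −9x². Subtract (−9x²)·D = 27x⁵ + 36x³ − 27x². Remainder: 9x⁴ + 21x³ + 12x² + 19x − 21.
Step 2: lead(9x⁴ + 21x³ + 12x² + 19x − 21) ÷ lead(D) = 9x⁴ ÷ −3x³ = −3x. Subtract (−3x)·D = 9x⁴ + 12x² − 9x. Remainder: 21x³ + 28x − 21.
Step 3: lead(21x³ + 28x − 21) ÷ lead(D) = 21x³ ÷ −3x³ = −7. Subtract (−7)·D = 21x³ + 28x − 21. Remainder: 0.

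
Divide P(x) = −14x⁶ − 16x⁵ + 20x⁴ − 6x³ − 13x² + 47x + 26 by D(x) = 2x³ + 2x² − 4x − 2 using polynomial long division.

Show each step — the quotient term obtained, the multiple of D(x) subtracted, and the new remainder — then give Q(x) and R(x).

Step 1: lead(−14x⁶ − 16x⁵ + 20x⁴ − 6x³ − 13x² + 47x + 26) ÷ lead(D) = −14x⁶ ÷ 2x³ = −7x³. Subtract (−7x³)·D = −14x⁶ − 14x⁵ + 28x⁴ + 14x³. Remainder: −2x⁵ − 8x⁴ − 20x³ − 13x² + 47x + 26.
Step 2: lead(−2x⁵ − 8x⁴ − 20x³ − 13x² + 47x + 26) ÷ lead(D) = −2x⁵ ÷ 2x³ = −x². Subtract (−x²)·D = −2x⁵ − 2x⁴ + 4x³ + 2x². Remainder: −6x⁴ − 24x³ − 15x² + 47x + 26.
Step 3: lead(−6x⁴ − 24x³ − 15x² + 47x + 26) ÷ lead(D) = −6x⁴ ÷ 2x³ = −3x. Subtract (−3x)·D = −6x⁴ − 6x³ + 12x² + 6x. Remainder: −18x³ − 27x² + 41x + 26.
Step 4: lead(−18x³ − 27x² + 41x + 26) ÷ lead(D) = −18x³ ÷ 2x³ = −9. Subtract (−9)·D = −18x³ − 18x² + 36x + 18. Remainder: −9x² + 5x + 8.

Q(x) = −7x³ − x² − 3x − 9; R(x) = −9x² + 5x + 8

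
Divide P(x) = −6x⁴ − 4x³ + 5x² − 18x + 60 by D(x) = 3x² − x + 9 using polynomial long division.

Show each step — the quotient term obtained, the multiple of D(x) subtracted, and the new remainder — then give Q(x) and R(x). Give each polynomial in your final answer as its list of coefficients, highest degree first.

Step 1: lead(−6x⁴ − 4x³ + 5x² − 18x + 60) ÷ lead(D) = −6x⁴ ÷ 3x² = −2x². Subtract (−2x²)·D = −6x⁴ + 2x³ − 18x². Remainder: −6x³ + 23x² − 18x + 60.
Step 2: lead(−6x³ + 23x² − 18x + 60) ÷ lead(D) = −6x³ ÷ 3x² = −2x. Subtract (−2x)·D = −6x³ + 2x² − 18x. Remainder: 21x² + 60.
Step 3: lead(21x² + 60) ÷ lead(D) = 21x² ÷ 3x² = 7. Subtract (7)·D = 21x² − 7x + 63. Remainder: 7x − 3.

Q = [-2, -2, 7]; R = [7, -3]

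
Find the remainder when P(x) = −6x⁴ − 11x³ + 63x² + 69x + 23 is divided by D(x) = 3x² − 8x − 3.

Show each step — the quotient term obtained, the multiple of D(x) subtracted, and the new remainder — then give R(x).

Step 1: lead(−6x⁴ − 11x³ + 63x² + 69x + 23) ÷ lead(D) = −6x⁴ ÷ 3x² = −2x². Subtract (−2x²)·D = −6x⁴ + 16x³ + 6x². Remainder: −27x³ + 57x² + 69x + 23.
Step 2: lead(−27x³ + 57x² + 69x + 23) ÷ lead(D) = −27x³ ÷ 3x² = −9x. Subtract (−9x)·D = −27x³ + 72x² + 27x. Remainder: −15x² + 42x + 23.
Step 3: lead(−15x² + 42x + 23) ÷ lead(D) = −15x² ÷ 3x² = −5. Subtract (−5)·D = −15x² + 40x + 15. Remainder: 2x + 8.

R(x) = 2x + 8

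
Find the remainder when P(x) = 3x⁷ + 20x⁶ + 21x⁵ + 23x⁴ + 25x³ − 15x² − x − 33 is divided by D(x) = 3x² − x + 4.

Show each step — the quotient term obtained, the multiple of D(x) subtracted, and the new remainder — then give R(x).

R(x) = −5

Step 1: lead(3x⁷ + 20x⁶ + 21x⁵ + 23x⁴ + 25x³ − 15x² − x − 33) ÷ lead(D) = 3x⁷ ÷ 3x² = x⁵. Subtract (x⁵)·D = 3x⁷ − x⁶ + 4x⁵. Remainder: 21x⁶ + 17x⁵ + 23x⁴ + 25x³ − 15x² − x − 33.
Step 2: lead(21x⁶ + 17x⁵ + 23x⁴ + 25x³ − 15x² − x − 33) ÷ lead(D) = 21x⁶ ÷ 3x² = 7x⁴. Subtract (7x⁴)·D = 21x⁶ − 7x⁵ + 28x⁴. Remainder: 24x⁵ − 5x⁴ + 25x³ − 15x² − x − 33.
Step 3: lead(24x⁵ − 5x⁴ + 25x³ − 15x² − x − 33) ÷ lead(D) = 24x⁵ ÷ 3x² = 8x³. Subtract (8x³)·D = 24x⁵ − 8x⁴ + 32x³. Remainder: 3x⁴ − 7x³ − 15x² − x − 33.
Step 4: lead(3x⁴ − 7x³ − 15x² − x − 33) ÷ lead(D) = 3x⁴ ÷ 3x² = x². Subtract (x²)·D = 3x⁴ − x³ + 4x². Remainder: −6x³ − 19x² − x − 33.
Step 5: lead(−6x³ − 19x² − x − 33) ÷ lead(D) = −6x³ ÷ 3x² = −2x. Subtract (−2x)·D = −6x³ + 2x² − 8x. Remainder: −21x² + 7x − 33.
Step 6: lead(−21x² + 7x − 33) ÷ lead(D) = −21x² ÷ 3x² = −7. Subtract (−7)·D = −21x² + 7x − 28. Remainder: −5.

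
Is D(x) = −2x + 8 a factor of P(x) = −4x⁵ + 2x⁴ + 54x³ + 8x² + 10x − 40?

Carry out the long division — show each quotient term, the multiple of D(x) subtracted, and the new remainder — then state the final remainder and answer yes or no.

Step 1: lead(−4x⁵ + 2x⁴ + 54x³ + 8x² + 10x − 40) ÷ lead(D) = −4x⁵ ÷ −2x = 2x⁴. Subtract (2x⁴)·D = −4x⁵ + 16x⁴. Remainder: −14x⁴ + 54x³ + 8x² + 10x − 40.
Step 2: lead(−14x⁴ + 54x³ + 8x² + 10x − 40) ÷ lead(D) = −14x⁴ ÷ −2x = 7x³. Subtract (7x³)·D = −14x⁴ + 56x³. Remainder: −2x³ + 8x² + 10x − 40.
Step 3: lead(−2x³ + 8x² + 10x − 40) ÷ lead(D) = −2x³ ÷ −2x = x². Subtract (x²)·D = −2x³ + 8x². Remainder: 10x − 40.
Step 4: lead(10x − 40) ÷ lead(D) = 10x ÷ −2x = −5. Subtract (−5)·D = 10x − 40. Remainder: 0.

R(x) = 0, so D(x) is a factor of P(x). yes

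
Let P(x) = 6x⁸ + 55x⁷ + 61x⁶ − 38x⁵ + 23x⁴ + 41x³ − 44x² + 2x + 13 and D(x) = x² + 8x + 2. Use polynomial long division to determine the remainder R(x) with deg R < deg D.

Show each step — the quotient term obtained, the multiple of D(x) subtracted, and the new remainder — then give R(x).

R(x) = 9

Step 1: lead(6x⁸ + 55x⁷ + 61x⁶ − 38x⁵ + 23x⁴ + 41x³ − 44x² + 2x + 13) ÷ lead(D) = 6x⁸ ÷ x² = 6x⁶. Subtract (6x⁶)·D = 6x⁸ + 48x⁷ + 12x⁶. Remainder: 7x⁷ + 49x⁶ − 38x⁵ + 23x⁴ + 41x³ − 44x² + 2x + 13.
Step 2: lead(7x⁷ + 49x⁶ − 38x⁵ + 23x⁴ + 41x³ − 44x² + 2x + 13) ÷ lead(D) = 7x⁷ ÷ x² = 7x⁵. Subtract (7x⁵)·D = 7x⁷ + 56x⁶ + 14x⁵. Remainder: −7x⁶ − 52x⁵ + 23x⁴ + 41x³ − 44x² + 2x + 13.
Step 3: lead(−7x⁶ − 52x⁵ + 23x⁴ + 41x³ − 44x² + 2x + 13) ÷ lead(D) = −7x⁶ ÷ x² = −7x⁴. Subtract (−7x⁴)·D = −7x⁶ − 56x⁵ − 14x⁴. Remainder: 4x⁵ + 37x⁴ + 41x³ − 44x² + 2x + 13.
Step 4: lead(4x⁵ + 37x⁴ + 41x³ − 44x² + 2x + 13) ÷ lead(D) = 4x⁵ ÷ x² = 4x³. Subtract (4x³)·D = 4x⁵ + 32x⁴ + 8x³. Remainder: 5x⁴ + 33x³ − 44x² + 2x + 13.
Step 5: lead(5x⁴ + 33x³ − 44x² + 2x + 13) ÷ lead(D) = 5x⁴ ÷ x² = 5x². Subtract (5x²)·D = 5x⁴ + 40x³ + 10x². Remainder: −7x³ − 54x² + 2x + 13.
Step 6: lead(−7x³ − 54x² + 2x + 13) ÷ lead(D) = −7x³ ÷ x² = −7x. Subtract (−7x)·D = −7x³ − 56x² − 14x. Remainder: 2x² + 16x + 13.
Step 7: lead(2x² + 16x + 13) ÷ lead(D) = 2x² ÷ x² = 2. Subtract (2)·D = 2x² + 16x + 4. Remainder: 9.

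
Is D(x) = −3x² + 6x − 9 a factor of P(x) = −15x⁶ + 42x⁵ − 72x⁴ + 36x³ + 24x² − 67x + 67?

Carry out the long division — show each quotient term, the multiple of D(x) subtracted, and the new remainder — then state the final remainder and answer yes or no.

Step 1: lead(−15x⁶ + 42x⁵ − 72x⁴ + 36x³ + 24x² − 67x + 67) ÷ lead(D) = −15x⁶ ÷ −3x² = 5x⁴. Subtract (5x⁴)·D = −15x⁶ + 30x⁵ − 45x⁴. Remainder: 12x⁵ − 27x⁴ + 36x³ + 24x² − 67x + 67.
Step 2: lead(12x⁵ − 27x⁴ + 36x³ + 24x² − 67x + 67) ÷ lead(D) = 12x⁵ ÷ −3x² = −4x³. Subtract (−4x³)·D = 12x⁵ − 24x⁴ + 36x³. Remainder: −3x⁴ + 24x² − 67x + 67.
Step 3: lead(−3x⁴ + 24x² − 67x + 67) ÷ lead(D) = −3x⁴ ÷ −3x² = x². Subtract (x²)·D = −3x⁴ + 6x³ − 9x². Remainder: −6x³ + 33x² − 67x + 67.
Step 4: lead(−6x³ + 33x² − 67x + 67) ÷ lead(D) = −6x³ ÷ −3x² = 2x. Subtract (2x)·D = −6x³ + 12x² − 18x. Remainder: 21x² − 49x + 67.
Step 5: lead(21x² − 49x + 67) ÷ lead(D) = 21x² ÷ −3x² = −7. Subtract (−7)·D = 21x² − 42x + 63. Remainder: −7x + 4.

R(x) = −7x + 4, so D(x) is not a factor of P(x). no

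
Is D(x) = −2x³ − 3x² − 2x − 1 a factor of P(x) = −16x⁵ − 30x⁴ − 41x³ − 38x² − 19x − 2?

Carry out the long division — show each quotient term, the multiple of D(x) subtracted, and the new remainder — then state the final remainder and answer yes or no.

Step 1: lead(−16x⁵ − 30x⁴ − 41x³ − 38x² − 19x − 2) ÷ lead(D) = −16x⁵ ÷ −2x³ = 8x². Subtract (8x²)·D = −16x⁵ − 24x⁴ − 16x³ − 8x². Remainder: −6x⁴ − 25x³ − 30x² − 19x − 2.
Step 2: lead(−6x⁴ − 25x³ − 30x² − 19x − 2) ÷ lead(D) = −6x⁴ ÷ −2x³ = 3x. Subtract (3x)·D = −6x⁴ − 9x³ − 6x² − 3x. Remainder: −16x³ − 24x² − 16x − 2.
Step 3: lead(−16x³ − 24x² − 16x − 2) ÷ lead(D) = −16x³ ÷ −2x³ = 8. Subtract (8)·D = −16x³ − 24x² − 16x − 8. Remainder: 6.

R(x) = 6, so D(x) is not a factor of P(x). no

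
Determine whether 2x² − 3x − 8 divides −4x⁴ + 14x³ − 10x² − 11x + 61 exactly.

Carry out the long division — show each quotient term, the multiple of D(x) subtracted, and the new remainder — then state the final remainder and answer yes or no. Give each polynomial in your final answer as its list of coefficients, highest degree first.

R = [5], so D(x) is not a factor of P(x). no

Step 1: lead(−4x⁴ + 14x³ − 10x² − 11x + 61) ÷ lead(D) = −4x⁴ ÷ 2x² = −2x². Subtract (−2x²)·D = −4x⁴ + 6x³ + 16x². Remainder: 8x³ − 26x² − 11x + 61.
Step 2: lead(8x³ − 26x² − 11x + 61) ÷ lead(D) = 8x³ ÷ 2x² = 4x. Subtract (4x)·D = 8x³ − 12x² − 32x. Remainder: −14x² + 21x + 61.
Step 3: lead(−14x² + 21x + 61) ÷ lead(D) = −14x² ÷ 2x² = −7. Subtract (−7)·D = −14x² + 21x + 56. Remainder: 5.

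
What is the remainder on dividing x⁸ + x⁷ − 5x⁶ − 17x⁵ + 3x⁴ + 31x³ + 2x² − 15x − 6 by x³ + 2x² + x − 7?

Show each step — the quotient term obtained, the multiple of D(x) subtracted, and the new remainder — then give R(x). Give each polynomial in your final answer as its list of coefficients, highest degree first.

Step 1: lead(x⁸ + x⁷ − 5x⁶ − 17x⁵ + 3x⁴ + 31x³ + 2x² − 15x − 6) ÷ lead(D) = x⁸ ÷ x³ = x⁵. Subtract (x⁵)·D = x⁸ + 2x⁷ + x⁶ − 7x⁵. Remainder: −x⁷ − 6x⁶ − 10x⁵ + 3x⁴ + 31x³ + 2x² − 15x − 6.
Step 2: lead(−x⁷ − 6x⁶ − 10x⁵ + 3x⁴ + 31x³ + 2x² − 15x − 6) ÷ lead(D) = −x⁷ ÷ x³ = −x⁴. Subtract (−x⁴)·D = −x⁷ − 2x⁶ − x⁵ + 7x⁴. Remainder: −4x⁶ − 9x⁵ − 4x⁴ + 31x³ + 2x² − 15x − 6.
Step 3: lead(−4x⁶ − 9x⁵ − 4x⁴ + 31x³ + 2x² − 15x − 6) ÷ lead(D) = −4x⁶ ÷ x³ = −4x³. Subtract (−4x³)·D = −4x⁶ − 8x⁵ − 4x⁴ + 28x³. Remainder: −x⁵ + 3x³ + 2x² − 15x − 6.
Step 4: lead(−x⁵ + 3x³ + 2x² − 15x − 6) ÷ lead(D) = −x⁵ ÷ x³ = −x². Subtract (−x²)·D = −x⁵ − 2x⁴ − x³ + 7x². Remainder: 2x⁴ + 4x³ − 5x² − 15x − 6.
Step 5: lead(2x⁴ + 4x³ − 5x² − 15x − 6) ÷ lead(D) = 2x⁴ ÷ x³ = 2x. Subtract (2x)·D = 2x⁴ + 4x³ + 2x² − 14x. Remainder: −7x² − x − 6.

R = [-7, -1, -6]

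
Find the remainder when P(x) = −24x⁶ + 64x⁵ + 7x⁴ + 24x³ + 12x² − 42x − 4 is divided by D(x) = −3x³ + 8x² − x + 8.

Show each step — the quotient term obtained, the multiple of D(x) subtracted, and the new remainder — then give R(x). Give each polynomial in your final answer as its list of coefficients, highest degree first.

R = [7, -2, -4]

Step 1: lead(−24x⁶ + 64x⁵ + 7x⁴ + 24x³ + 12x² − 42x − 4) ÷ lead(D) = −24x⁶ ÷ −3x³ = 8x³. Subtract (8x³)·D = −24x⁶ + 64x⁵ − 8x⁴ + 64x³. Remainder: 15x⁴ − 40x³ + 12x² − 42x − 4.
Step 2: lead(15x⁴ − 40x³ + 12x² − 42x − 4) ÷ lead(D) = 15x⁴ ÷ −3x³ = −5x. Subtract (−5x)·D = 15x⁴ − 40x³ + 5x² − 40x. Remainder: 7x² − 2x − 4.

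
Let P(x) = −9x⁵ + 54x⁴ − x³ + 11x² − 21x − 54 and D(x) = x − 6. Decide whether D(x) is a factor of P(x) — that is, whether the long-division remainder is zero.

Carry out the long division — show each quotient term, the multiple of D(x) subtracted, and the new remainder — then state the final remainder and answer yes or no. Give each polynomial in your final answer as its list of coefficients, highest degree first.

Step 1: lead(−9x⁵ + 54x⁴ − x³ + 11x² − 21x − 54) ÷ lead(D) = −9x⁵ ÷ x = −9x⁴. Subtract (−9x⁴)·D = −9x⁵ + 54x⁴. Remainder: −x³ + 11x² − 21x − 54.
Step 2: lead(−x³ + 11x² − 21x − 54) ÷ lead(D) = −x³ ÷ x = −x². Subtract (−x²)·D = −x³ + 6x². Remainder: 5x² − 21x − 54.
Step 3: lead(5x² − 21x − 54) ÷ lead(D) = 5x² ÷ x = 5x. Subtract (5x)·D = 5x² − 30x. Remainder: 9x − 54.
Step 4: lead(9x − 54) ÷ lead(D) = 9x ÷ x = 9. Subtract (9)·D = 9x − 54. Remainder: 0.

R = [0], so D(x) is a factor of P(x). yes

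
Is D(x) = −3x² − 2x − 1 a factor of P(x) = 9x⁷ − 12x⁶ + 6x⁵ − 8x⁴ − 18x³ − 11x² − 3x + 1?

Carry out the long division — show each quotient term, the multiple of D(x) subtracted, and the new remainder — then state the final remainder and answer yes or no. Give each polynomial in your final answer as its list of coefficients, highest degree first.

R = [0], so D(x) is a factor of P(x). yes

Step 1: lead(9x⁷ − 12x⁶ + 6x⁵ − 8x⁴ − 18x³ − 11x² − 3x + 1) ÷ lead(D) = 9x⁷ ÷ −3x² = −3x⁵. Subtract (−3x⁵)·D = 9x⁷ + 6x⁶ + 3x⁵. Remainder: −18x⁶ + 3x⁵ − 8x⁴ − 18x³ − 11x² − 3x + 1.
Step 2: lead(−18x⁶ + 3x⁵ − 8x⁴ − 18x³ − 11x² − 3x + 1) ÷ lead(D) = −18x⁶ ÷ −3x² = 6x⁴. Subtract (6x⁴)·D = −18x⁶ − 12x⁵ − 6x⁴. Remainder: 15x⁵ − 2x⁴ − 18x³ − 11x² − 3x + 1.
Step 3: lead(15x⁵ − 2x⁴ − 18x³ − 11x² − 3x + 1) ÷ lead(D) = 15x⁵ ÷ −3x² = −5x³. Subtract (−5x³)·D = 15x⁵ + 10x⁴ + 5x³. Remainder: −12x⁴ − 23x³ − 11x² − 3x + 1.
Step 4: lead(−12x⁴ − 23x³ − 11x² − 3x + 1) ÷ lead(D) = −12x⁴ ÷ −3x² = 4x². Subtract (4x²)·D = −12x⁴ − 8x³ − 4x². Remainder: −15x³ − 7x² − 3x + 1.
Step 5: lead(−15x³ − 7x² − 3x + 1) ÷ lead(D) = −15x³ ÷ −3x² = 5x. Subtract (5x)·D = −15x³ − 10x² − 5x. Remainder: 3x² + 2x + 1.
Step 6: lead(3x² + 2x + 1) ÷ lead(D) = 3x² ÷ −3x² = −1. Subtract (−1)·D = 3x² + 2x + 1. Remainder: 0.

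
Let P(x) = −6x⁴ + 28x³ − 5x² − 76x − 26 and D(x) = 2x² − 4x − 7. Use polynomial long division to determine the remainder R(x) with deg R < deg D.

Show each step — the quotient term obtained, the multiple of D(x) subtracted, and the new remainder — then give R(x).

Step 1: lead(−6x⁴ + 28x³ − 5x² − 76x − 26) ÷ lead(D) = −6x⁴ ÷ 2x² = −3x². Subtract (−3x²)·D = −6x⁴ + 12x³ + 21x². Remainder: 16x³ − 26x² − 76x − 26.
Step 2: lead(16x³ − 26x² − 76x − 26) ÷ lead(D) = 16x³ ÷ 2x² = 8x. Subtract (8x)·D = 16x³ − 32x² − 56x. Remainder: 6x² − 20x − 26.
Step 3: lead(6x² − 20x − 26) ÷ lead(D) = 6x² ÷ 2x² = 3. Subtract (3)·D = 6x² − 12x − 21. Remainder: −8x − 5.

R(x) = −8x − 5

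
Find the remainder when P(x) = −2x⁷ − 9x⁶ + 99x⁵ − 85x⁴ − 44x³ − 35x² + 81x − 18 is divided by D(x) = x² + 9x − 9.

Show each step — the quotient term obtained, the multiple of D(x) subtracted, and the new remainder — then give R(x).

R(x) = −9

Step 1: lead(−2x⁷ − 9x⁶ + 99x⁵ − 85x⁴ − 44x³ − 35x² + 81x − 18) ÷ lead(D) = −2x⁷ ÷ x² = −2x⁵. Subtract (−2x⁵)·D = −2x⁷ − 18x⁶ + 18x⁵. Remainder: 9x⁶ + 81x⁵ − 85x⁴ − 44x³ − 35x² + 81x − 18.
Step 2: lead(9x⁶ + 81x⁵ − 85x⁴ − 44x³ − 35x² + 81x − 18) ÷ lead(D) = 9x⁶ ÷ x² = 9x⁴. Subtract (9x⁴)·D = 9x⁶ + 81x⁵ − 81x⁴. Remainder: −4x⁴ − 44x³ − 35x² + 81x − 18.
Step 3: lead(−4x⁴ − 44x³ − 35x² + 81x − 18) ÷ lead(D) = −4x⁴ ÷ x² = −4x². Subtract (−4x²)·D = −4x⁴ − 36x³ + 36x². Remainder: −8x³ − 71x² + 81x − 18.
Step 4: lead(−8x³ − 71x² + 81x − 18) ÷ lead(D) = −8x³ ÷ x² = −8x. Subtract (−8x)·D = −8x³ − 72x² + 72x. Remainder: x² + 9x − 18.
Step 5: lead(x² + 9x − 18) ÷ lead(D) = x² ÷ x² = 1. Subtract (1)·D = x² + 9x − 9. Remainder: −9.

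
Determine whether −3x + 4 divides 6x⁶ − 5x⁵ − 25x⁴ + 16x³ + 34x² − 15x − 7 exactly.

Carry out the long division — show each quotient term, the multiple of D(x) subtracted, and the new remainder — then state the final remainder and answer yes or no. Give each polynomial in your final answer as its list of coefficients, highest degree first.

Step 1: lead(6x⁶ − 5x⁵ − 25x⁴ + 16x³ + 34x² − 15x − 7) ÷ lead(D) = 6x⁶ ÷ −3x = −2x⁵. Subtract (−2x⁵)·D = 6x⁶ − 8x⁵. Remainder: 3x⁵ − 25x⁴ + 16x³ + 34x² − 15x − 7.
Step 2: lead(3x⁵ − 25x⁴ + 16x³ + 34x² − 15x − 7) ÷ lead(D) = 3x⁵ ÷ −3x = −x⁴. Subtract (−x⁴)·D = 3x⁵ − 4x⁴. Remainder: −21x⁴ + 16x³ + 34x² − 15x − 7.
Step 3: lead(−21x⁴ + 16x³ + 34x² − 15x − 7) ÷ lead(D) = −21x⁴ ÷ −3x = 7x³. Subtract (7x³)·D = −21x⁴ + 28x³. Remainder: −12x³ + 34x² − 15x − 7.
Step 4: lead(−12x³ + 34x² − 15x − 7) ÷ lead(D) = −12x³ ÷ −3x = 4x². Subtract (4x²)·D = −12x³ + 16x². Remainder: 18x² − 15x − 7.
Step 5: lead(18x² − 15x − 7) ÷ lead(D) = 18x² ÷ −3x = −6x. Subtract (−6x)·D = 18x² − 24x. Remainder: 9x − 7.
Step 6: lead(9x − 7) ÷ lead(D) = 9x ÷ −3x = −3. Subtract (−3)·D = 9x − 12. Remainder: 5.

R = [5], so D(x) is not a factor of P(x). no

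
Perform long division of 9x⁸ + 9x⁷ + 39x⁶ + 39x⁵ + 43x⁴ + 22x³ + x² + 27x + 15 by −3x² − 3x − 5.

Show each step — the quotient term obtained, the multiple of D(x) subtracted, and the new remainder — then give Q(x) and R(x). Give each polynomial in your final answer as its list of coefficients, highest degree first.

Step 1: lead(9x⁸ + 9x⁷ + 39x⁶ + 39x⁵ + 43x⁴ + 22x³ + x² + 27x + 15) ÷ lead(D) = 9x⁸ ÷ −3x² = −3x⁶. Subtract (−3x⁶)·D = 9x⁸ + 9x⁷ + 15x⁶. Remainder: 24x⁶ + 39x⁵ + 43x⁴ + 22x³ + x² + 27x + 15.
Step 2: lead(24x⁶ + 39x⁵ + 43x⁴ + 22x³ + x² + 27x + 15) ÷ lead(D) = 24x⁶ ÷ −3x² = −8x⁴. Subtract (−8x⁴)·D = 24x⁶ + 24x⁵ + 40x⁴. Remainder: 15x⁵ + 3x⁴ + 22x³ + x² + 27x + 15.
Step 3: lead(15x⁵ + 3x⁴ + 22x³ + x² + 27x + 15) ÷ lead(D) = 15x⁵ ÷ −3x² = −5x³. Subtract (−5x³)·D = 15x⁵ + 15x⁴ + 25x³. Remainder: −12x⁴ − 3x³ + x² + 27x + 15.
Step 4: lead(−12x⁴ − 3x³ + x² + 27x + 15) ÷ lead(D) = −12x⁴ ÷ −3x² = 4x². Subtract (4x²)·D = −12x⁴ − 12x³ − 20x². Remainder: 9x³ + 21x² + 27x + 15.
Step 5: lead(9x³ + 21x² + 27x + 15) ÷ lead(D) = 9x³ ÷ −3x² = −3x. Subtract (−3x)·D = 9x³ + 9x² + 15x. Remainder: 12x² + 12x + 15.
Step 6: lead(12x² + 12x + 15) ÷ lead(D) = 12x² ÷ −3x² = −4. Subtract (−4)·D = 12x² + 12x + 20. Remainder: −5.

Q = [-3, 0, -8, -5, 4, -3, -4]; R = [-5]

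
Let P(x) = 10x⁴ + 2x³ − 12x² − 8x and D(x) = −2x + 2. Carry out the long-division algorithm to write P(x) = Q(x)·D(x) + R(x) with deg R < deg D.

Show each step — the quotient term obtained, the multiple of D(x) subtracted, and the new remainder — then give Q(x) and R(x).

Step 1: lead(10x⁴ + 2x³ − 12x² − 8x) ÷ lead(D) = 10x⁴ ÷ −2x = −5x³. Subtract (−5x³)·D = 10x⁴ − 10x³. Remainder: 12x³ − 12x² − 8x.
Step 2: lead(12x³ − 12x² − 8x) ÷ lead(D) = 12x³ ÷ −2x = −6x². Subtract (−6x²)·D = 12x³ − 12x². Remainder: −8x.
Step 3: lead(−8x) ÷ lead(D) = −8x ÷ −2x = 4. Subtract (4)·D = −8x + 8. Remainder: −8.

Q(x) = −5x³ − 6x² + 4; R(x) = −8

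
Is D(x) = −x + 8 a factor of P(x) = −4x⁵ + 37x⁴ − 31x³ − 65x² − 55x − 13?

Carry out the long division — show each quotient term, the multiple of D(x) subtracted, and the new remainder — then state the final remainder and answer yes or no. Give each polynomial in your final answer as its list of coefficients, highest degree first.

Step 1: lead(−4x⁵ + 37x⁴ − 31x³ − 65x² − 55x − 13) ÷ lead(D) = −4x⁵ ÷ −x = 4x⁴. Subtract (4x⁴)·D = −4x⁵ + 32x⁴. Remainder: 5x⁴ − 31x³ − 65x² − 55x − 13.
Step 2: lead(5x⁴ − 31x³ − 65x² − 55x − 13) ÷ lead(D) = 5x⁴ ÷ −x = −5x³. Subtract (−5x³)·D = 5x⁴ − 40x³. Remainder: 9x³ − 65x² − 55x − 13.
Step 3: lead(9x³ − 65x² − 55x − 13) ÷ lead(D) = 9x³ ÷ −x = −9x². Subtract (−9x²)·D = 9x³ − 72x². Remainder: 7x² − 55x − 13.
Step 4: lead(7x² − 55x − 13) ÷ lead(D) = 7x² ÷ −x = −7x. Subtract (−7x)·D = 7x² − 56x. Remainder: x − 13.
Step 5: lead(x − 13) ÷ lead(D) = x ÷ −x = −1. Subtract (−1)·D = x − 8. Remainder: −5.

R = [-5], so D(x) is not a factor of P(x). no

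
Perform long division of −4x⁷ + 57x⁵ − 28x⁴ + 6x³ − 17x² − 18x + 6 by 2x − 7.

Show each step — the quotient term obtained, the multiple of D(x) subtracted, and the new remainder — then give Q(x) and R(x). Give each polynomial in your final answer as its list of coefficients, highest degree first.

Q = [-2, -7, 4, 0, 3, 2, -2]; R = [-8]

Step 1: lead(−4x⁷ + 57x⁵ − 28x⁴ + 6x³ − 17x² − 18x + 6) ÷ lead(D) = −4x⁷ ÷ 2x = −2x⁶. Subtract (−2x⁶)·D = −4x⁷ + 14x⁶. Remainder: −14x⁶ + 57x⁵ − 28x⁴ + 6x³ − 17x² − 18x + 6.
Step 2: lead(−14x⁶ + 57x⁵ − 28x⁴ + 6x³ − 17x² − 18x + 6) ÷ lead(D) = −14x⁶ ÷ 2x = −7x⁵. Subtract (−7x⁵)·D = −14x⁶ + 49x⁵. Remainder: 8x⁵ − 28x⁴ + 6x³ − 17x² − 18x + 6.
Step 3: lead(8x⁵ − 28x⁴ + 6x³ − 17x² − 18x + 6) ÷ lead(D) = 8x⁵ ÷ 2x = 4x⁴. Subtract (4x⁴)·D = 8x⁵ − 28x⁴. Remainder: 6x³ − 17x² − 18x + 6.
Step 4: lead(6x³ − 17x² − 18x + 6) ÷ lead(D) = 6x³ ÷ 2x = 3x². Subtract (3x²)·D = 6x³ − 21x². Remainder: 4x² − 18x + 6.
Step 5: lead(4x² − 18x + 6) ÷ lead(D) = 4x² ÷ 2x = 2x. Subtract (2x)·D = 4x² − 14x. Remainder: −4x + 6.
Step 6: lead(−4x + 6) ÷ lead(D) = −4x ÷ 2x = −2. Subtract (−2)·D = −4x + 14. Remainder: −8.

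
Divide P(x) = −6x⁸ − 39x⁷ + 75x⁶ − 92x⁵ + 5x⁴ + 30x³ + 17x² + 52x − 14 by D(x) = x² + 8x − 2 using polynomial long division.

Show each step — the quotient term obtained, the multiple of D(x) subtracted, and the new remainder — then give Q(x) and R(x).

Q(x) = −6x⁶ + 9x⁵ − 9x⁴ − 2x³ + 3x² + 2x + 7; R(x) = 0

Step 1: lead(−6x⁸ − 39x⁷ + 75x⁶ − 92x⁵ + 5x⁴ + 30x³ + 17x² + 52x − 14) ÷ lead(D) = −6x⁸ ÷ x² = −6x⁶. Subtract (−6x⁶)·D = −6x⁸ − 48x⁷ + 12x⁶. Remainder: 9x⁷ + 63x⁶ − 92x⁵ + 5x⁴ + 30x³ + 17x² + 52x − 14.
Step 2: lead(9x⁷ + 63x⁶ − 92x⁵ + 5x⁴ + 30x³ + 17x² + 52x − 14) ÷ lead(D) = 9x⁷ ÷ x² = 9x⁵. Subtract (9x⁵)·D = 9x⁷ + 72x⁶ − 18x⁵. Remainder: −9x⁶ − 74x⁵ + 5x⁴ + 30x³ + 17x² + 52x − 14.
Step 3: lead(−9x⁶ − 74x⁵ + 5x⁴ + 30x³ + 17x² + 52x − 14) ÷ lead(D) = −9x⁶ ÷ x² = −9x⁴. Subtract (−9x⁴)·D = −9x⁶ − 72x⁵ + 18x⁴. Remainder: −2x⁵ − 13x⁴ + 30x³ + 17x² + 52x − 14.
Step 4: lead(−2x⁵ − 13x⁴ + 30x³ + 17x² + 52x − 14) ÷ lead(D) = −2x⁵ ÷ x² = −2x³. Subtract (−2x³)·D = −2x⁵ − 16x⁴ + 4x³. Remainder: 3x⁴ + 26x³ + 17x² + 52x − 14.
Step 5: lead(3x⁴ + 26x³ + 17x² + 52x − 14) ÷ lead(D) = 3x⁴ ÷ x² = 3x². Subtract (3x²)·D = 3x⁴ + 24x³ − 6x². Remainder: 2x³ + 23x² + 52x − 14.
Step 6: lead(2x³ + 23x² + 52x − 14) ÷ lead(D) = 2x³ ÷ x² = 2x. Subtract (2x)·D = 2x³ + 16x² − 4x. Remainder: 7x² + 56x − 14.
Step 7: lead(7x² + 56x − 14) ÷ lead(D) = 7x² ÷ x² = 7. Subtract (7)·D = 7x² + 56x − 14. Remainder: 0.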